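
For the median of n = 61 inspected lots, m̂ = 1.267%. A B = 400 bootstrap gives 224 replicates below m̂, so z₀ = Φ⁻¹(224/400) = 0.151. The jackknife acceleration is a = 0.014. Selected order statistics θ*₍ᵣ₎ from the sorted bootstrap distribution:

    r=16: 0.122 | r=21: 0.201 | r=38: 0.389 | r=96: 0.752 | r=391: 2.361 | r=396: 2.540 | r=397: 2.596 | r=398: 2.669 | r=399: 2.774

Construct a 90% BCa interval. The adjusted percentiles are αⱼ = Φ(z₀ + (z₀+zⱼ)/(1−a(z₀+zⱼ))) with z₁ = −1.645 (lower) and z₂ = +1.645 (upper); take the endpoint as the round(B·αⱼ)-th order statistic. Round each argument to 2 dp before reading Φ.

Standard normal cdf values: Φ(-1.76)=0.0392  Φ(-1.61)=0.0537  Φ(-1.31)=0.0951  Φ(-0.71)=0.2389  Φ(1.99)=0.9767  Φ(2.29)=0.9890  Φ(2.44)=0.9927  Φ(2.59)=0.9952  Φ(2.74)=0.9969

Lower: z₀ + z₁ = 0.151 + (-1.645) = -1.494; 1 − a(z₀+z₁) = 1 − (0.014)(-1.494) = 1.0209; argument = 0.151 + (-1.494)/1.0209 = -1.3124 → -1.31.
α₁ = Φ(-1.31) = 0.0951; rank = round(400 × 0.0951) = 38; θ*₍38₎ = 0.389.
Upper: z₀ + z₂ = 1.796; 1 − a(z₀+z₂) = 0.9749; argument = 1.9933 → 1.99; α₂ = 0.9767; rank = 391; θ*₍391₎ = 2.361.

(0.389, 2.361)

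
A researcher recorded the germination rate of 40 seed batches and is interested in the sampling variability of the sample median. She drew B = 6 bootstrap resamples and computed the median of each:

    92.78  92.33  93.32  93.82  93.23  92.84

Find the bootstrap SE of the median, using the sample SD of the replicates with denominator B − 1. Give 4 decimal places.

SE* = 0.5164

Bootstrap SE is the standard deviation of the 6 replicate medians.
Mean of replicates: (92.78 + 92.33 + 93.32 + 93.82 + 93.23 + 92.84) / 6 = 558.32000 / 6 = 93.05333
Sum of squared deviations: (−0.27333)² + (−0.72333)² + (+0.26667)² + (+0.76667)² + (+0.17667)² + (−0.21333)² = 1.33353
Variance = 1.33353 / 5 = 0.26671
SE* = √0.26671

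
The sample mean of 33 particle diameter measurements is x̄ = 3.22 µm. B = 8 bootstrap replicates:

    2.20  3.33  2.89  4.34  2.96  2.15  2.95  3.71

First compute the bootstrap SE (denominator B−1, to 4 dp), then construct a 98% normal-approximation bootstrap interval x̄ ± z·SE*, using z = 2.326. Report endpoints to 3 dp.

(1.517, 4.923)

Mean of replicates = 3.0663; sum of squared deviations = 3.7522; SE* = √(3.7522/7) = 0.7321
Margin = 2.326 × 0.7321 = 1.7029
Interval: 3.22 ± 1.7029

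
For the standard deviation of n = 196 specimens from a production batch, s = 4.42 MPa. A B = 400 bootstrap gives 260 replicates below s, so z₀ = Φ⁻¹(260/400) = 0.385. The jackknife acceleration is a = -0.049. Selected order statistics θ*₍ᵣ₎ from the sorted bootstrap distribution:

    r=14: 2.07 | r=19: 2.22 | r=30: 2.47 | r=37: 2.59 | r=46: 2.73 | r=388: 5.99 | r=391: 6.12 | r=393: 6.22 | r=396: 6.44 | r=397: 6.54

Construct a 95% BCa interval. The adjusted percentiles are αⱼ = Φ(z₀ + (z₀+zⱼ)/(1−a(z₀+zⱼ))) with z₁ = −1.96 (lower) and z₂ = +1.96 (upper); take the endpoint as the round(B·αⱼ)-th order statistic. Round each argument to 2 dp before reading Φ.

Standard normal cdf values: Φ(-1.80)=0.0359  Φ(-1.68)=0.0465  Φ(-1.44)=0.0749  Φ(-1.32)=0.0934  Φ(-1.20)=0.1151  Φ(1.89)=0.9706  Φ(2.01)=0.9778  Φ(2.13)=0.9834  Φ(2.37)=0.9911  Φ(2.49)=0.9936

(2.59, 6.54)

Lower: z₀ + z₁ = 0.385 + (-1.960) = -1.575; 1 − a(z₀+z₁) = 1 − (-0.049)(-1.575) = 0.9228; argument = 0.385 + (-1.575)/0.9228 = -1.3217 → -1.32.
α₁ = Φ(-1.32) = 0.0934; rank = round(400 × 0.0934) = 37; θ*₍37₎ = 2.59.
Upper: z₀ + z₂ = 2.345; 1 − a(z₀+z₂) = 1.1149; argument = 2.4883 → 2.49; α₂ = 0.9936; rank = 397; θ*₍397₎ = 6.54.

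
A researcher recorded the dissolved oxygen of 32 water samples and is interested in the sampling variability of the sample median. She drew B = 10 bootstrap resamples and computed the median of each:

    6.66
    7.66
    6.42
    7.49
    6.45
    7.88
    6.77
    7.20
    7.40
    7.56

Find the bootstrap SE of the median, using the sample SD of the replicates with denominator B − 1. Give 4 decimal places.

Bootstrap SE is the standard deviation of the 10 replicate medians.
Mean of replicates: (6.66 + 7.66 + 6.42 + 7.49 + 6.45 + 7.88 + 6.77 + 7.20 + 7.40 + 7.56) / 10 = 71.49000 / 10 = 7.14900
Sum of squared deviations: (−0.48900)² + (+0.51100)² + (−0.72900)² + (+0.34100)² + (−0.69900)² + (+0.73100)² + (−0.37900)² + (+0.05100)² + (+0.25100)² + (+0.41100)² = 2.54909
Variance = 2.54909 / 9 = 0.28323
SE* = √0.28323

SE* = 0.5322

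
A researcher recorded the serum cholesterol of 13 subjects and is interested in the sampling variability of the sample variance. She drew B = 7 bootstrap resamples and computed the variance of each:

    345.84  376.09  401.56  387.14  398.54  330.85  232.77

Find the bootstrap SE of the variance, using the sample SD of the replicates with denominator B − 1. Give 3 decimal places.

SE* = 59.340

Bootstrap SE is the standard deviation of the 7 replicate variances.
Mean of replicates: (345.84 + 376.09 + 401.56 + 387.14 + 398.54 + 330.85 + 232.77) / 7 = 2472.7900 / 7 = 353.2557
Sum of squared deviations: (−7.4157)² + (+22.8343)² + (+48.3043)² + (+33.8843)² + (+45.2843)² + (−22.4057)² + (−120.4857)² = 21127.3362
Variance = 21127.3362 / 6 = 3521.2227
SE* = √3521.2227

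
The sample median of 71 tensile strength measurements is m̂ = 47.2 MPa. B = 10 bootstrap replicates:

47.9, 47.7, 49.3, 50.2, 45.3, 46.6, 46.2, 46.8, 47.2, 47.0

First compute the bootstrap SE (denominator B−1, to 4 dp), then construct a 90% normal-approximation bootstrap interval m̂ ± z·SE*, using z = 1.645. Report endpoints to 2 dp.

(44.82, 49.58)

Mean of replicates = 47.4200; sum of squared deviations = 18.8360; SE* = √(18.8360/9) = 1.4467
Margin = 1.645 × 1.4467 = 2.380
Interval: 47.2 ± 2.380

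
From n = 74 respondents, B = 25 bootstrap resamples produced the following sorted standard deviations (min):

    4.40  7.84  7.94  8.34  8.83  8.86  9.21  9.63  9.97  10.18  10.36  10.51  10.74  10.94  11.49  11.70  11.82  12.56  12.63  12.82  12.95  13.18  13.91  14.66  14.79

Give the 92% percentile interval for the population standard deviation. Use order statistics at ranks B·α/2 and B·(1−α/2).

(4.40, 14.66)

α = 0.08; lower rank = 25 × 0.040 = 1; upper rank = 25 × 0.960 = 24.
The 1st smallest replicate is 4.40; the 24th is 14.66.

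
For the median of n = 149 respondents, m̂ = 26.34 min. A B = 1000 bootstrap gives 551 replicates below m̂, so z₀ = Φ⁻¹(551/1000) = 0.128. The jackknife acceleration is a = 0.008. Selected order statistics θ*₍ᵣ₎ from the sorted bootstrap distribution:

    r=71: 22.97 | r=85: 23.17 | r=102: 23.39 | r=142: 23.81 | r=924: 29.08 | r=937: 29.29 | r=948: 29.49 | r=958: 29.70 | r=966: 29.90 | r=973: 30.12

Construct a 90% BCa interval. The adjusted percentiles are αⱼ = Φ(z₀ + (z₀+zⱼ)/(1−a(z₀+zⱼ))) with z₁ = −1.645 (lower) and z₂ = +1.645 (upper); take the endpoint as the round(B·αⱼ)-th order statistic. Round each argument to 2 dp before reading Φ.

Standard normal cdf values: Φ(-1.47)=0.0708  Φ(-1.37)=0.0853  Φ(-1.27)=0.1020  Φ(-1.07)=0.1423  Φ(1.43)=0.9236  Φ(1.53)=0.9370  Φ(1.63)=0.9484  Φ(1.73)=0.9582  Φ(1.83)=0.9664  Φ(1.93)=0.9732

Lower: z₀ + z₁ = 0.128 + (-1.645) = -1.517; 1 − a(z₀+z₁) = 1 − (0.008)(-1.517) = 1.0121; argument = 0.128 + (-1.517)/1.0121 = -1.3708 → -1.37.
α₁ = Φ(-1.37) = 0.0853; rank = round(1000 × 0.0853) = 85; θ*₍85₎ = 23.17.
Upper: z₀ + z₂ = 1.773; 1 − a(z₀+z₂) = 0.9858; argument = 1.9265 → 1.93; α₂ = 0.9732; rank = 973; θ*₍973₎ = 30.12.

(23.17, 30.12)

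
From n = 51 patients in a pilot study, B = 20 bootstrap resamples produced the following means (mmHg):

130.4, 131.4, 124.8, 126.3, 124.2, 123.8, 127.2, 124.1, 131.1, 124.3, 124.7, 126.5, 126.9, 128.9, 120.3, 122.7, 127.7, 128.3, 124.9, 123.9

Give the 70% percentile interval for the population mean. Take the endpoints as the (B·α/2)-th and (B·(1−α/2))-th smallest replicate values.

(123.8, 128.9)

Sorted replicates: 120.3, 122.7, 123.8, 123.9, 124.1, 124.2, 124.3, 124.7, 124.8, 124.9, 126.3, 126.5, 126.9, 127.2, 127.7, 128.3, 128.9, 130.4, 131.1, 131.4
α = 0.30; lower rank = 20 × 0.150 = 3; upper rank = 20 × 0.850 = 17.
The 3rd smallest replicate is 123.8; the 17th is 128.9.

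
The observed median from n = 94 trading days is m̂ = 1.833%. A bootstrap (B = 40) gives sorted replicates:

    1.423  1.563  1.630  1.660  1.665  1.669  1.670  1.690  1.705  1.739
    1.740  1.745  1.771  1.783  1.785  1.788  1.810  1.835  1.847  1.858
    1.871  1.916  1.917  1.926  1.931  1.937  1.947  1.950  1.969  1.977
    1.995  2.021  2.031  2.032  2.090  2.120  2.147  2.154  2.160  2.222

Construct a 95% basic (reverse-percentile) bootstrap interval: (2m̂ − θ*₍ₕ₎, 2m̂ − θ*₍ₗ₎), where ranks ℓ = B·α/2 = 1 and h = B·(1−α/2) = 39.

Percentile endpoints at ranks 1 and 39: θ*₍1₎ = 1.423, θ*₍39₎ = 2.160.
Basic interval reflects these around m̂:
  lower = 2 × 1.833 − 2.160 = 1.506
  upper = 2 × 1.833 − 1.423 = 2.243

(1.506, 2.243)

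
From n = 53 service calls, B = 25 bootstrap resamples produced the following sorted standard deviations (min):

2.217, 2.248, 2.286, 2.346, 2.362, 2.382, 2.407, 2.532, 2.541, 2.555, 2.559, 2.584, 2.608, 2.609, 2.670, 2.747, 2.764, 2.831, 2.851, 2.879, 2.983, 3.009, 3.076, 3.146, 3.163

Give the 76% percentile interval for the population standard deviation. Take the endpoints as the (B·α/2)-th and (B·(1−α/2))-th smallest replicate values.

α = 0.24; lower rank = 25 × 0.120 = 3; upper rank = 25 × 0.880 = 22.
The 3rd smallest replicate is 2.286; the 22nd is 3.009.

(2.286, 3.009)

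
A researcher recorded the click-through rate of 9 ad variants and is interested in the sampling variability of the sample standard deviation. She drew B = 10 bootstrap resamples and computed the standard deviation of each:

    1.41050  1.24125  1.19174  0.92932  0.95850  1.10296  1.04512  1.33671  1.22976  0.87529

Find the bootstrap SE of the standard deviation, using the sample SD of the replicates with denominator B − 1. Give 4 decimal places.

Bootstrap SE is the standard deviation of the 10 replicate standard deviations.
Mean of replicates: (1.41050 + 1.24125 + 1.19174 + 0.92932 + 0.95850 + 1.10296 + 1.04512 + 1.33671 + 1.22976 + 0.87529) / 10 = 11.321150 / 10 = 1.132115
Sum of squared deviations: (+0.278385)² + (+0.109135)² + (+0.059625)² + (−0.202795)² + (−0.173615)² + (−0.029155)² + (−0.086995)² + (+0.204595)² + (+0.097645)² + (−0.256825)² = 0.290003
Variance = 0.290003 / 9 = 0.032223
SE* = √0.032223

SE* = 0.1795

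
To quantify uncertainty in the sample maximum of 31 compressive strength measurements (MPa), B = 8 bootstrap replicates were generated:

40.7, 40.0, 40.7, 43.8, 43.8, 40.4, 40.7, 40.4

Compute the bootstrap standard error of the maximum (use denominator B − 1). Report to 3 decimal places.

Bootstrap SE is the standard deviation of the 8 replicate maximums.
Mean of replicates: (40.7 + 40.0 + 40.7 + 43.8 + 43.8 + 40.4 + 40.7 + 40.4) / 8 = 330.5000 / 8 = 41.3125
Sum of squared deviations: (−0.6125)² + (−1.3125)² + (−0.6125)² + (+2.4875)² + (+2.4875)² + (−0.9125)² + (−0.6125)² + (−0.9125)² = 16.8887
Variance = 16.8887 / 7 = 2.4127
SE* = √2.4127

SE* = 1.553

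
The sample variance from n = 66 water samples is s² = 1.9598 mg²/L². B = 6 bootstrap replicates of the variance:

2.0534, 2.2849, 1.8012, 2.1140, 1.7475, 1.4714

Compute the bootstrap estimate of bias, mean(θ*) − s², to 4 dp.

mean(θ*) = (2.0534 + 2.2849 + 1.8012 + 2.1140 + 1.7475 + 1.4714) / 6 = 1.91207
bias = 1.91207 − 1.9598

bias = −0.0477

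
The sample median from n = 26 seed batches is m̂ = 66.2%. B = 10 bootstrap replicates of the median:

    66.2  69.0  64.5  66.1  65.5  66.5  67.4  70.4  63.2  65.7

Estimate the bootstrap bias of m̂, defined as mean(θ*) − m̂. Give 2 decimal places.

mean(θ*) = (66.2 + 69.0 + 64.5 + 66.1 + 65.5 + 66.5 + 67.4 + 70.4 + 63.2 + 65.7) / 10 = 66.450
bias = 66.450 − 66.2

bias = +0.25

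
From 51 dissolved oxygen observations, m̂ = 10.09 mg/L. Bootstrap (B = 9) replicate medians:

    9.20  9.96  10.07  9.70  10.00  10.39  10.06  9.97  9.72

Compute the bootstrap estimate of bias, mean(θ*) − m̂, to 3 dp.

mean(θ*) = (9.20 + 9.96 + 10.07 + 9.70 + 10.00 + 10.39 + 10.06 + 9.97 + 9.72) / 9 = 9.8967
bias = 9.8967 − 10.09

bias = −0.193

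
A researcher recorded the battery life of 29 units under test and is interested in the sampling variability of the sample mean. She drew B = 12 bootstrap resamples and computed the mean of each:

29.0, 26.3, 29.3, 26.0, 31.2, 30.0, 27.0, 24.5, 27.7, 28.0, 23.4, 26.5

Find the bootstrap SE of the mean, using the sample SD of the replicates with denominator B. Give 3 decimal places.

Bootstrap SE is the standard deviation of the 12 replicate means.
Mean of replicates: (29.0 + 26.3 + 29.3 + 26.0 + 31.2 + 30.0 + 27.0 + 24.5 + 27.7 + 28.0 + 23.4 + 26.5) / 12 = 328.9000 / 12 = 27.4083
Sum of squared deviations: (+1.5917)² + (−1.1083)² + (+1.8917)² + (−1.4083)² + (+3.7917)² + (+2.5917)² + (−0.4083)² + (−2.9083)² + (+0.2917)² + (+0.5917)² + (−4.0083)² + (−0.9083)² = 56.3692
Variance = 56.3692 / 12 = 4.6974
SE* = √4.6974

SE* = 2.167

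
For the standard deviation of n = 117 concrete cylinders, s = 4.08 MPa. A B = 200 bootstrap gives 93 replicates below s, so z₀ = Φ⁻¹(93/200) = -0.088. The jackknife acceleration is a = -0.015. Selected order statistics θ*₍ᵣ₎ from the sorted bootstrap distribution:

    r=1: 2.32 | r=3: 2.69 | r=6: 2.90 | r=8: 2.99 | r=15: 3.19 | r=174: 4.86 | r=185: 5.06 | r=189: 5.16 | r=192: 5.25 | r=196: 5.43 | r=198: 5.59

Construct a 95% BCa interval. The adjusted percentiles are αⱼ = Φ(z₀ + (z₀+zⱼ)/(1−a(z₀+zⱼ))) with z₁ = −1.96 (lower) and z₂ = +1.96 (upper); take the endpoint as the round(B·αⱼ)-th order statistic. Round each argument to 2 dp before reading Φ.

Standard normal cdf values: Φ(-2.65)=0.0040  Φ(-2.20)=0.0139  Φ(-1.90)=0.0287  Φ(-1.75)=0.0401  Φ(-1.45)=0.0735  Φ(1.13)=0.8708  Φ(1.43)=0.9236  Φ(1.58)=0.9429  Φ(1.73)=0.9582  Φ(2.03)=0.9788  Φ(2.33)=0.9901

(2.69, 5.25)

Lower: z₀ + z₁ = -0.088 + (-1.960) = -2.048; 1 − a(z₀+z₁) = 1 − (-0.015)(-2.048) = 0.9693; argument = -0.088 + (-2.048)/0.9693 = -2.2009 → -2.20.
α₁ = Φ(-2.20) = 0.0139; rank = round(200 × 0.0139) = 3; θ*₍3₎ = 2.69.
Upper: z₀ + z₂ = 1.872; 1 − a(z₀+z₂) = 1.0281; argument = 1.7329 → 1.73; α₂ = 0.9582; rank = 192; θ*₍192₎ = 5.25.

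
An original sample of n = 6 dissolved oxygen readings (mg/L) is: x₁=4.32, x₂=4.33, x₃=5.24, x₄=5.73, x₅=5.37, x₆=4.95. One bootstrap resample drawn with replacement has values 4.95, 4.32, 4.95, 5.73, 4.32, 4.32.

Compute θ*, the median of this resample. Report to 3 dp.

θ* = 4.635

Sorted: 4.32, 4.32, 4.32, 4.95, 4.95, 5.73
Median = average of the two middle values = 4.635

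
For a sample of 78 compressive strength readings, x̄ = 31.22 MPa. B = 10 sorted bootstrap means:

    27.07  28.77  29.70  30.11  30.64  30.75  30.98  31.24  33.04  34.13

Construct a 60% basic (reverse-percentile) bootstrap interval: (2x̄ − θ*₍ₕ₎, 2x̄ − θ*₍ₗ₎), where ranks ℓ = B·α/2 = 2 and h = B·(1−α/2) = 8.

(31.20, 33.67)

Percentile endpoints at ranks 2 and 8: θ*₍2₎ = 28.77, θ*₍8₎ = 31.24.
Basic interval reflects these around x̄:
  lower = 2 × 31.22 − 31.24 = 31.20
  upper = 2 × 31.22 − 28.77 = 33.67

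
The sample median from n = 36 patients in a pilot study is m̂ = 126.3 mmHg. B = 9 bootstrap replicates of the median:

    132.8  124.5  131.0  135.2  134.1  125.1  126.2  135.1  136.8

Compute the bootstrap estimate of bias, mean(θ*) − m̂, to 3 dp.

bias = +4.900

mean(θ*) = (132.8 + 124.5 + 131.0 + 135.2 + 134.1 + 125.1 + 126.2 + 135.1 + 136.8) / 9 = 131.2000
bias = 131.2000 − 126.3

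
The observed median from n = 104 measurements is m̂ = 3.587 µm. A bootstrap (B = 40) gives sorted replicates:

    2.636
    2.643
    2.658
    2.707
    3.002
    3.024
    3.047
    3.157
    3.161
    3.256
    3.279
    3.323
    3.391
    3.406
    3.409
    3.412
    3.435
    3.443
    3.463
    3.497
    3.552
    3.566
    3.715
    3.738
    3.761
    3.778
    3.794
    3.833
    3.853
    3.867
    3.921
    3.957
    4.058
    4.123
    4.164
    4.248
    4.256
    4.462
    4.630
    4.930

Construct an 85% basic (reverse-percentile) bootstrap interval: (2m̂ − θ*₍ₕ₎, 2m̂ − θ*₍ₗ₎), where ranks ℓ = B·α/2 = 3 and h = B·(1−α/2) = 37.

Percentile endpoints at ranks 3 and 37: θ*₍3₎ = 2.658, θ*₍37₎ = 4.256.
Basic interval reflects these around m̂:
  lower = 2 × 3.587 − 4.256 = 2.918
  upper = 2 × 3.587 − 2.658 = 4.516

(2.918, 4.516)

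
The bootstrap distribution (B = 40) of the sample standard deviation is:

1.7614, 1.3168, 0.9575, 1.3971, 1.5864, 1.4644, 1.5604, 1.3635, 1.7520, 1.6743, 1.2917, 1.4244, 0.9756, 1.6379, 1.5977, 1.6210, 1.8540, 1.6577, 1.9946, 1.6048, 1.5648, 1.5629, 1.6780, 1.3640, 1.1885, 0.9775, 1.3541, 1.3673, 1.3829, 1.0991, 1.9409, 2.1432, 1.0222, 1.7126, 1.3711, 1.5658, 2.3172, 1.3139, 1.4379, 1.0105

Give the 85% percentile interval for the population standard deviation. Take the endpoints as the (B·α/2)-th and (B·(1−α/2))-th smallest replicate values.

Sorted replicates: 0.9575, 0.9756, 0.9775, 1.0105, 1.0222, 1.0991, 1.1885, 1.2917, 1.3139, 1.3168, 1.3541, 1.3635, 1.3640, 1.3673, 1.3711, 1.3829, 1.3971, 1.4244, 1.4379, 1.4644, 1.5604, 1.5629, 1.5648, 1.5658, 1.5864, 1.5977, 1.6048, 1.6210, 1.6379, 1.6577, 1.6743, 1.6780, 1.7126, 1.7520, 1.7614, 1.8540, 1.9409, 1.9946, 2.1432, 2.3172
α = 0.15; lower rank = 40 × 0.075 = 3; upper rank = 40 × 0.925 = 37.
The 3rd smallest replicate is 0.9775; the 37th is 1.9409.

(0.9775, 1.9409)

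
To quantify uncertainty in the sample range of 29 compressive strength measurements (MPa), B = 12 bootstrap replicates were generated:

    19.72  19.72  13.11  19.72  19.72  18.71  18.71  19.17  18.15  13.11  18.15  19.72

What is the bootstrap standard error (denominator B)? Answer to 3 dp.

SE* = 2.324

Bootstrap SE is the standard deviation of the 12 replicate ranges.
Mean of replicates: (19.72 + 19.72 + 13.11 + 19.72 + 19.72 + 18.71 + 18.71 + 19.17 + 18.15 + 13.11 + 18.15 + 19.72) / 12 = 217.7100 / 12 = 18.1425
Sum of squared deviations: (+1.5775)² + (+1.5775)² + (−5.0325)² + (+1.5775)² + (+1.5775)² + (+0.5675)² + (+0.5675)² + (+1.0275)² + (+0.0075)² + (−5.0325)² + (+0.0075)² + (+1.5775)² = 64.7946
Variance = 64.7946 / 12 = 5.3996
SE* = √5.3996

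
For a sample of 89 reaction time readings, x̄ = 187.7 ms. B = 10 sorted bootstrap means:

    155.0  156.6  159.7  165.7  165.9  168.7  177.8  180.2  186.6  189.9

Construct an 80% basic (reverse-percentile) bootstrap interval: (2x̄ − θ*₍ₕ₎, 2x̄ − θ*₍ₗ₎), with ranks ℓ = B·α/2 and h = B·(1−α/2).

Percentile endpoints at ranks 1 and 9: θ*₍1₎ = 155.0, θ*₍9₎ = 186.6.
Basic interval reflects these around x̄:
  lower = 2 × 187.7 − 186.6 = 188.8
  upper = 2 × 187.7 − 155.0 = 220.4

(188.8, 220.4)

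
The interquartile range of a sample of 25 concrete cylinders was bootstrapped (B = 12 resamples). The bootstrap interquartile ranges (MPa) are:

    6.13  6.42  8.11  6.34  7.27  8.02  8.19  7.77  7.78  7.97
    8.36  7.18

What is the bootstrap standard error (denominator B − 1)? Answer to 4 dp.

Bootstrap SE is the standard deviation of the 12 replicate interquartile ranges.
Mean of replicates: (6.13 + 6.42 + 8.11 + 6.34 + 7.27 + 8.02 + 8.19 + 7.77 + 7.78 + 7.97 + 8.36 + 7.18) / 12 = 89.54000 / 12 = 7.46167
Sum of squared deviations: (−1.33167)² + (−1.04167)² + (+0.64833)² + (−1.12167)² + (−0.19167)² + (+0.55833)² + (+0.72833)² + (+0.30833)² + (+0.31833)² + (+0.50833)² + (+0.89833)² + (−0.28167)² = 6.75697
Variance = 6.75697 / 11 = 0.61427
SE* = √0.61427

SE* = 0.7838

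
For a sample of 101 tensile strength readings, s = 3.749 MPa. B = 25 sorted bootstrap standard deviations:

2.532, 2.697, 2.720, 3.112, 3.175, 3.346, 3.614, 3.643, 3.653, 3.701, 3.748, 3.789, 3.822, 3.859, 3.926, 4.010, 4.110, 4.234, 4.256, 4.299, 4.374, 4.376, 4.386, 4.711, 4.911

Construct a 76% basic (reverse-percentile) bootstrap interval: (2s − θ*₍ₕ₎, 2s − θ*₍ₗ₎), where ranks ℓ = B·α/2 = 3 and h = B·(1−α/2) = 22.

(3.122, 4.778)

Percentile endpoints at ranks 3 and 22: θ*₍3₎ = 2.720, θ*₍22₎ = 4.376.
Basic interval reflects these around s:
  lower = 2 × 3.749 − 4.376 = 3.122
  upper = 2 × 3.749 − 2.720 = 4.778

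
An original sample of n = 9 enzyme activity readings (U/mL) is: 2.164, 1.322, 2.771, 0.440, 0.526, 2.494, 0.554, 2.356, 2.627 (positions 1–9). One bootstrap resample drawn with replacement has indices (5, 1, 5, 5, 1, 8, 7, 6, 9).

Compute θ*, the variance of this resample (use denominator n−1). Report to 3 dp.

θ* = 0.949

Resample values: 0.526, 2.164, 0.526, 0.526, 2.164, 2.356, 0.554, 2.494, 2.627.
Mean = 1.5486; sum of squared deviations = 7.5924
s² = 7.5924 / 8 = 0.9491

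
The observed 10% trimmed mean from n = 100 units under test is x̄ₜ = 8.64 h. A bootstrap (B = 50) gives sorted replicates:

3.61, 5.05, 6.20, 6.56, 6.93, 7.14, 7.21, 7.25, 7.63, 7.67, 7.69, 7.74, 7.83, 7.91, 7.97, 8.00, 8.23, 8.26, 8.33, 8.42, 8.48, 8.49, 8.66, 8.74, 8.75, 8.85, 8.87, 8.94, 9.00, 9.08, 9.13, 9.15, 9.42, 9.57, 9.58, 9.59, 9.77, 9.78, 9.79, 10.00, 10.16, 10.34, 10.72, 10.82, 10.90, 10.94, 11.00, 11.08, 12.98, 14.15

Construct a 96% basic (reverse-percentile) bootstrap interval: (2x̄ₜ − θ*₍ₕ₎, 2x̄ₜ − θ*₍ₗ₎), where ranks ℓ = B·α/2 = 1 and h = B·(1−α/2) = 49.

Percentile endpoints at ranks 1 and 49: θ*₍1₎ = 3.61, θ*₍49₎ = 12.98.
Basic interval reflects these around x̄ₜ:
  lower = 2 × 8.64 − 12.98 = 4.30
  upper = 2 × 8.64 − 3.61 = 13.67

(4.30, 13.67)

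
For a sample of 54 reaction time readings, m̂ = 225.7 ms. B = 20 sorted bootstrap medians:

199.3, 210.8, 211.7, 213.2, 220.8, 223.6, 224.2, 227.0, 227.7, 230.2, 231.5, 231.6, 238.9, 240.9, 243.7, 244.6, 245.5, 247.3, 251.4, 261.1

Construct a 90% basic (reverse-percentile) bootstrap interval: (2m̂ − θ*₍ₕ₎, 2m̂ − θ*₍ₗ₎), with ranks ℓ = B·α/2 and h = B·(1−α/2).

Percentile endpoints at ranks 1 and 19: θ*₍1₎ = 199.3, θ*₍19₎ = 251.4.
Basic interval reflects these around m̂:
  lower = 2 × 225.7 − 251.4 = 200.0
  upper = 2 × 225.7 − 199.3 = 252.1

(200.0, 252.1)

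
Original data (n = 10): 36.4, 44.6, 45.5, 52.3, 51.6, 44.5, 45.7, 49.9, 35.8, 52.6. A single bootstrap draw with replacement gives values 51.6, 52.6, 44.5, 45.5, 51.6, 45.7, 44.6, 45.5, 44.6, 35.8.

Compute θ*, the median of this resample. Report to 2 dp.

Sorted: 35.8, 44.5, 44.6, 44.6, 45.5, 45.5, 45.7, 51.6, 51.6, 52.6
Median = average of the two middle values = 45.50

θ* = 45.50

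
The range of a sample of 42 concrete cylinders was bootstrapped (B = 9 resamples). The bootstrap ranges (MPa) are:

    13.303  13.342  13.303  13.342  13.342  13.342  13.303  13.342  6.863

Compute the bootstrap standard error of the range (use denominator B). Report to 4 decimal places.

Bootstrap SE is the standard deviation of the 9 replicate ranges.
Mean of replicates: (13.303 + 13.342 + 13.303 + 13.342 + 13.342 + 13.342 + 13.303 + 13.342 + 6.863) / 9 = 113.48200 / 9 = 12.60911
Sum of squared deviations: (+0.69389)² + (+0.73289)² + (+0.69389)² + (+0.73289)² + (+0.73289)² + (+0.73289)² + (+0.69389)² + (+0.73289)² + (−5.74611)² = 37.14787
Variance = 37.14787 / 9 = 4.12754
SE* = √4.12754

SE* = 2.0316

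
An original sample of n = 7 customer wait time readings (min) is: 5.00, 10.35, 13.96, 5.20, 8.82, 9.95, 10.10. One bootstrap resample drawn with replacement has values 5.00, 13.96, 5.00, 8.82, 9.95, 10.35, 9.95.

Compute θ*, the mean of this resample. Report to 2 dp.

θ* = 9.00

Mean = (5.00 + 13.96 + 5.00 + 8.82 + 9.95 + 10.35 + 9.95) / 7 = 63.030 / 7 = 9.00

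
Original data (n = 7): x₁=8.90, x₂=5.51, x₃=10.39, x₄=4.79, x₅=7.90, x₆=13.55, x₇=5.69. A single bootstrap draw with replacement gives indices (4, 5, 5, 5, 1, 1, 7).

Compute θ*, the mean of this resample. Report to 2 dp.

θ* = 7.43

Resample values: 4.79, 7.90, 7.90, 7.90, 8.90, 8.90, 5.69.
Mean = (4.79 + 7.90 + 7.90 + 7.90 + 8.90 + 8.90 + 5.69) / 7 = 51.980 / 7 = 7.43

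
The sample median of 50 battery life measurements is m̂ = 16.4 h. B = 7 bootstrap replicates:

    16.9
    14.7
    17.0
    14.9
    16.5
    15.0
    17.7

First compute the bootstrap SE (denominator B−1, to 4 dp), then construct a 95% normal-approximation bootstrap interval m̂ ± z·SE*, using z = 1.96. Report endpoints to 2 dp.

(14.03, 18.77)

Mean of replicates = 16.1000; sum of squared deviations = 8.7800; SE* = √(8.7800/6) = 1.2097
Margin = 1.96 × 1.2097 = 2.371
Interval: 16.4 ± 2.371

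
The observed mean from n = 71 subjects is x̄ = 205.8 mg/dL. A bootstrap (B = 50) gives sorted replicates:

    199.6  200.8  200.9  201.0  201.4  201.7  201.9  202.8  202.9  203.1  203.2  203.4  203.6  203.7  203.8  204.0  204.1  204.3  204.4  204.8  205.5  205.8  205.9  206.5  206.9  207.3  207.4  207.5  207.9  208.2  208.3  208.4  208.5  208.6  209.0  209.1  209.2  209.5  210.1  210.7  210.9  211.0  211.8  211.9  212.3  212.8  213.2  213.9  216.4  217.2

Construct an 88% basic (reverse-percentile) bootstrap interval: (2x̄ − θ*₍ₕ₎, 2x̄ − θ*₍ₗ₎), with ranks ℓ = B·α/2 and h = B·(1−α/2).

(198.4, 210.7)

Percentile endpoints at ranks 3 and 47: θ*₍3₎ = 200.9, θ*₍47₎ = 213.2.
Basic interval reflects these around x̄:
  lower = 2 × 205.8 − 213.2 = 198.4
  upper = 2 × 205.8 − 200.9 = 210.7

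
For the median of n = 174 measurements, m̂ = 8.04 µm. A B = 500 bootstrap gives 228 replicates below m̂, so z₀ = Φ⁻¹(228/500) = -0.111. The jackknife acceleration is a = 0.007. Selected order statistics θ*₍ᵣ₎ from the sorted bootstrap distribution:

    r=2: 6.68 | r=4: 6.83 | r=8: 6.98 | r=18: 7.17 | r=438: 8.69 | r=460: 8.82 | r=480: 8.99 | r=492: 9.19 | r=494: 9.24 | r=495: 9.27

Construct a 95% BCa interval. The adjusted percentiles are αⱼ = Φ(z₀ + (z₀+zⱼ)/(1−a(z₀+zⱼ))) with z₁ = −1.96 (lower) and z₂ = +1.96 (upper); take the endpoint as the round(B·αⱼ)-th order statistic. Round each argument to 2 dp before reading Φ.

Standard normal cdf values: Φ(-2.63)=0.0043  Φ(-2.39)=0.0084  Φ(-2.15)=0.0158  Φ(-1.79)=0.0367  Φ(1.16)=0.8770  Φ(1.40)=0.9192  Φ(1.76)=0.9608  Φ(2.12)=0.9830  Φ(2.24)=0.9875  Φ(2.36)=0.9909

(6.98, 8.99)

Lower: z₀ + z₁ = -0.111 + (-1.960) = -2.071; 1 − a(z₀+z₁) = 1 − (0.007)(-2.071) = 1.0145; argument = -0.111 + (-2.071)/1.0145 = -2.1524 → -2.15.
α₁ = Φ(-2.15) = 0.0158; rank = round(500 × 0.0158) = 8; θ*₍8₎ = 6.98.
Upper: z₀ + z₂ = 1.849; 1 − a(z₀+z₂) = 0.9871; argument = 1.7622 → 1.76; α₂ = 0.9608; rank = 480; θ*₍480₎ = 8.99.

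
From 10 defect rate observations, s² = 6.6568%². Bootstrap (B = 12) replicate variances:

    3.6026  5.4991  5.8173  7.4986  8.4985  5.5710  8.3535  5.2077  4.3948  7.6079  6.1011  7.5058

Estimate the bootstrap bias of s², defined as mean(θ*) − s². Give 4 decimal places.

mean(θ*) = (3.6026 + 5.4991 + 5.8173 + 7.4986 + 8.4985 + 5.5710 + 8.3535 + 5.2077 + 4.3948 + 7.6079 + 6.1011 + 7.5058) / 12 = 6.30483
bias = 6.30483 − 6.6568

bias = −0.3520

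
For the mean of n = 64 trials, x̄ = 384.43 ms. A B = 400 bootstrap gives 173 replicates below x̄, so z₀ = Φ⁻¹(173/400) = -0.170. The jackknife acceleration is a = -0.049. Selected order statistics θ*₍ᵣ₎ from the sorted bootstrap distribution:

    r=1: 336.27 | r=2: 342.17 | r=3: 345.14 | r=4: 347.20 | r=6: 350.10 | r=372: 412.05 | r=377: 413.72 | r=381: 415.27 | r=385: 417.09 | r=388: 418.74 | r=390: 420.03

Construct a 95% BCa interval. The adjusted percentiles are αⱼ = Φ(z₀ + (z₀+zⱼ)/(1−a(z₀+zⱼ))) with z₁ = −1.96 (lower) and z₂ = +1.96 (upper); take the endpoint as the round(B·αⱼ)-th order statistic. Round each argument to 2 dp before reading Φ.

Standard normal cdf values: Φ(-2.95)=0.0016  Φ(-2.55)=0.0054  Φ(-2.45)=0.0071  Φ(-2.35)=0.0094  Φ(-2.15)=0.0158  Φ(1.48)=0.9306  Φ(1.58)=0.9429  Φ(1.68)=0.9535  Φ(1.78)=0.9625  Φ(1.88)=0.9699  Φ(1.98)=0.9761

Lower: z₀ + z₁ = -0.170 + (-1.960) = -2.130; 1 − a(z₀+z₁) = 1 − (-0.049)(-2.130) = 0.8956; argument = -0.170 + (-2.130)/0.8956 = -2.5482 → -2.55.
α₁ = Φ(-2.55) = 0.0054; rank = round(400 × 0.0054) = 2; θ*₍2₎ = 342.17.
Upper: z₀ + z₂ = 1.790; 1 − a(z₀+z₂) = 1.0877; argument = 1.4757 → 1.48; α₂ = 0.9306; rank = 372; θ*₍372₎ = 412.05.

(342.17, 412.05)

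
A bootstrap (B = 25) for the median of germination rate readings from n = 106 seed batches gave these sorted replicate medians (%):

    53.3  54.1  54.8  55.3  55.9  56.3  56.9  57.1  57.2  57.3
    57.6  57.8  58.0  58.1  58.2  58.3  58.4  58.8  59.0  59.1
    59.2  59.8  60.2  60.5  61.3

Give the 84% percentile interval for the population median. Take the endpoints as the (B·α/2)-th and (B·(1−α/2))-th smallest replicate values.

(54.1, 60.2)

α = 0.16; lower rank = 25 × 0.080 = 2; upper rank = 25 × 0.920 = 23.
The 2nd smallest replicate is 54.1; the 23rd is 60.2.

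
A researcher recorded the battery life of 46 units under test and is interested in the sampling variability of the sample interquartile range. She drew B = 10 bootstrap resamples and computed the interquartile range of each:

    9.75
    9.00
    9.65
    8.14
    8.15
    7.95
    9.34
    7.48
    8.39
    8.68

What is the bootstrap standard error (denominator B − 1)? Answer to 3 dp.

Bootstrap SE is the standard deviation of the 10 replicate interquartile ranges.
Mean of replicates: (9.75 + 9.00 + 9.65 + 8.14 + 8.15 + 7.95 + 9.34 + 7.48 + 8.39 + 8.68) / 10 = 86.5300 / 10 = 8.6530
Sum of squared deviations: (+1.0970)² + (+0.3470)² + (+0.9970)² + (−0.5130)² + (−0.5030)² + (−0.7030)² + (+0.6870)² + (−1.1730)² + (−0.2630)² + (+0.0270)² = 5.2460
Variance = 5.2460 / 9 = 0.5829
SE* = √0.5829

SE* = 0.763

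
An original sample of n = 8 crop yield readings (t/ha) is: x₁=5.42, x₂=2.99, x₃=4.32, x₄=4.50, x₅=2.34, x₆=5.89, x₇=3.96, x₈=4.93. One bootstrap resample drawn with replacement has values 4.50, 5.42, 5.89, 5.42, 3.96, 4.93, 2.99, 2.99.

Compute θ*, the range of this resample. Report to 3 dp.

Range = 5.89 − 2.99 = 2.900

θ* = 2.900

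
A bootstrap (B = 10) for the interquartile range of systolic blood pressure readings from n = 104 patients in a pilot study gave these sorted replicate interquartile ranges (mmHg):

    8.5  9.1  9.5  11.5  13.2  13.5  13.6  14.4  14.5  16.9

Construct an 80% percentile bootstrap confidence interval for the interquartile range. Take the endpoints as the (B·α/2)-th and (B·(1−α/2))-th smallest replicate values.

(8.5, 14.5)

α = 0.20; lower rank = 10 × 0.100 = 1; upper rank = 10 × 0.900 = 9.
The 1st smallest replicate is 8.5; the 9th is 14.5.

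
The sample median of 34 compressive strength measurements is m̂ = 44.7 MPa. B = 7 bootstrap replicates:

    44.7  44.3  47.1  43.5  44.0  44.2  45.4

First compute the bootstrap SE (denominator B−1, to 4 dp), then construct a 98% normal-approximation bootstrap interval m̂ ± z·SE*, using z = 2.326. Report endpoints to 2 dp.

Mean of replicates = 44.7429; sum of squared deviations = 8.5771; SE* = √(8.5771/6) = 1.1956
Margin = 2.326 × 1.1956 = 2.781
Interval: 44.7 ± 2.781

(41.92, 47.48)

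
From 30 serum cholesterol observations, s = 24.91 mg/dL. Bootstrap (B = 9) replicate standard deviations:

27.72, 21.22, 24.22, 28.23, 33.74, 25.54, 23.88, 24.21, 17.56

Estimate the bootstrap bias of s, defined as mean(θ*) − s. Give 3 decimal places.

mean(θ*) = (27.72 + 21.22 + 24.22 + 28.23 + 33.74 + 25.54 + 23.88 + 24.21 + 17.56) / 9 = 25.1467
bias = 25.1467 − 24.91

bias = +0.237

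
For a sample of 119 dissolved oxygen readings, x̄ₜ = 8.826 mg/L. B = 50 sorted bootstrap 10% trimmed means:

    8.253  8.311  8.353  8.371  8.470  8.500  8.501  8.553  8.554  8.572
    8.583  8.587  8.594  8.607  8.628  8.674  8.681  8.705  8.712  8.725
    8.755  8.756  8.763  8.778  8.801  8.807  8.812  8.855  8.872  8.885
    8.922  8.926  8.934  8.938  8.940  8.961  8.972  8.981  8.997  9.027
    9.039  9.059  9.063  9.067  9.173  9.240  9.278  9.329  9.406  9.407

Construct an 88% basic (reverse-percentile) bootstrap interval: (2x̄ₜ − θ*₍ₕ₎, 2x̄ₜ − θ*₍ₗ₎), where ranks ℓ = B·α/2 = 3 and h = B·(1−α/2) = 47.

Percentile endpoints at ranks 3 and 47: θ*₍3₎ = 8.353, θ*₍47₎ = 9.278.
Basic interval reflects these around x̄ₜ:
  lower = 2 × 8.826 − 9.278 = 8.374
  upper = 2 × 8.826 − 8.353 = 9.299

(8.374, 9.299)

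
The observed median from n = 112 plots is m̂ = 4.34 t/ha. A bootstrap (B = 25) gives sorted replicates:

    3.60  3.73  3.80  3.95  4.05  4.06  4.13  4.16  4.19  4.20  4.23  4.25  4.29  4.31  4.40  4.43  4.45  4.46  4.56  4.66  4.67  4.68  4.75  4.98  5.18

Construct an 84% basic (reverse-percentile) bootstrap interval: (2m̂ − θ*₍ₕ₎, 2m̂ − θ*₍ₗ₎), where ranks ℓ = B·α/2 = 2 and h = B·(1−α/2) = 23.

Percentile endpoints at ranks 2 and 23: θ*₍2₎ = 3.73, θ*₍23₎ = 4.75.
Basic interval reflects these around m̂:
  lower = 2 × 4.34 − 4.75 = 3.93
  upper = 2 × 4.34 − 3.73 = 4.95

(3.93, 4.95)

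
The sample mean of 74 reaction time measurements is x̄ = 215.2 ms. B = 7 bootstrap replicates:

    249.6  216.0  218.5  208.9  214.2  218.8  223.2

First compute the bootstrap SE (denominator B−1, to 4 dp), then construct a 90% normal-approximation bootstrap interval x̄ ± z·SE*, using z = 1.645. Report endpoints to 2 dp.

Mean of replicates = 221.3143; sum of squared deviations = 1050.8486; SE* = √(1050.8486/6) = 13.2341
Margin = 1.645 × 13.2341 = 21.770
Interval: 215.2 ± 21.770

(193.43, 236.97)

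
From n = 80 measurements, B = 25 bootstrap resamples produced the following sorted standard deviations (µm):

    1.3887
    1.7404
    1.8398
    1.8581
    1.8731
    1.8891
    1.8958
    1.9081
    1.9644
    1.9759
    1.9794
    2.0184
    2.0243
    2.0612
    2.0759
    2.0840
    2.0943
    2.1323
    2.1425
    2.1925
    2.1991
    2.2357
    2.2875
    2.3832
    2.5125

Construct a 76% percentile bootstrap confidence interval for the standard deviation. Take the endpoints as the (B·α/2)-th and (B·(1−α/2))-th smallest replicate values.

α = 0.24; lower rank = 25 × 0.120 = 3; upper rank = 25 × 0.880 = 22.
The 3rd smallest replicate is 1.8398; the 22nd is 2.2357.

(1.8398, 2.2357)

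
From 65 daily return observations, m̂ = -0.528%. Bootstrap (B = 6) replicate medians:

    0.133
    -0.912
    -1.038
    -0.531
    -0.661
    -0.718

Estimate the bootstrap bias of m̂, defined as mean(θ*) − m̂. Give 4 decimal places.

mean(θ*) = (0.133 + (-0.912) + (-1.038) + (-0.531) + (-0.661) + (-0.718)) / 6 = -0.62117
bias = -0.62117 − -0.528

bias = −0.0932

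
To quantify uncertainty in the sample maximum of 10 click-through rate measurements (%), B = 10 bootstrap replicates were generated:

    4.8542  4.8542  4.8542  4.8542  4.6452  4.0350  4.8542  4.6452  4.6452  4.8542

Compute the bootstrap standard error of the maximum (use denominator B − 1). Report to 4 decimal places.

SE* = 0.2567

Bootstrap SE is the standard deviation of the 10 replicate maximums.
Mean of replicates: (4.8542 + 4.8542 + 4.8542 + 4.8542 + 4.6452 + 4.0350 + 4.8542 + 4.6452 + 4.6452 + 4.8542) / 10 = 47.09580 / 10 = 4.70958
Sum of squared deviations: (+0.14462)² + (+0.14462)² + (+0.14462)² + (+0.14462)² + (−0.06438)² + (−0.67458)² + (+0.14462)² + (−0.06438)² + (−0.06438)² + (+0.14462)² = 0.59298
Variance = 0.59298 / 9 = 0.06589
SE* = √0.06589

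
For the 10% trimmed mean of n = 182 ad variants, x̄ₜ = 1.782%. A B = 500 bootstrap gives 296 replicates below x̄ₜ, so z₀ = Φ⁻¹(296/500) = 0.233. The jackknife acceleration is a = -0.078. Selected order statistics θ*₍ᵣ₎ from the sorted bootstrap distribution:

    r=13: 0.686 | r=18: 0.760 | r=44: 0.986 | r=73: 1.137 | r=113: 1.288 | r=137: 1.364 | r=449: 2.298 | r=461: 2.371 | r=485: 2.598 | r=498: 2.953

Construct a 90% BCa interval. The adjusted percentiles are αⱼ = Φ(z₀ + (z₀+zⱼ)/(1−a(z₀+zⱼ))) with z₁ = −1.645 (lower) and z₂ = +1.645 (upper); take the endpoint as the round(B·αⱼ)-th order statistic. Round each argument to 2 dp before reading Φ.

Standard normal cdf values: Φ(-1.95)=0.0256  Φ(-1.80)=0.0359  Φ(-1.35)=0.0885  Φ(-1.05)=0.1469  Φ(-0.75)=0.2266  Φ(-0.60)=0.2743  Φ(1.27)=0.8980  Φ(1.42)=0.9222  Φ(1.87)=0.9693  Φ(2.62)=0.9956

Lower: z₀ + z₁ = 0.233 + (-1.645) = -1.412; 1 − a(z₀+z₁) = 1 − (-0.078)(-1.412) = 0.8899; argument = 0.233 + (-1.412)/0.8899 = -1.3538 → -1.35.
α₁ = Φ(-1.35) = 0.0885; rank = round(500 × 0.0885) = 44; θ*₍44₎ = 0.986.
Upper: z₀ + z₂ = 1.878; 1 − a(z₀+z₂) = 1.1465; argument = 1.8711 → 1.87; α₂ = 0.9693; rank = 485; θ*₍485₎ = 2.598.

(0.986, 2.598)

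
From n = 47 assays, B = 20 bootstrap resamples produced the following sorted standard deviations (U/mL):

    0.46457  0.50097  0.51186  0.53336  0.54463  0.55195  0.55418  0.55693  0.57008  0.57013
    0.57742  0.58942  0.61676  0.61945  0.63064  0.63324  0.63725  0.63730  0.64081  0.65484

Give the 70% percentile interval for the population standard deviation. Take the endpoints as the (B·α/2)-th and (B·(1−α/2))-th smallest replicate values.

(0.51186, 0.63725)

α = 0.30; lower rank = 20 × 0.150 = 3; upper rank = 20 × 0.850 = 17.
The 3rd smallest replicate is 0.51186; the 17th is 0.63725.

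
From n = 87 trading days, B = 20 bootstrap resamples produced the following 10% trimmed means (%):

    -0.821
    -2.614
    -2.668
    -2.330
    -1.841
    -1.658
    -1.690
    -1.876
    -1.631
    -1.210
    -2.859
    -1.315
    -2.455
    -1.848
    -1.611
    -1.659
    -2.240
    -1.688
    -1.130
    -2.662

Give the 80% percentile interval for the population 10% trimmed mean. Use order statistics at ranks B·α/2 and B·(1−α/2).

(-2.668, -1.210)

Sorted replicates: -2.859, -2.668, -2.662, -2.614, -2.455, -2.330, -2.240, -1.876, -1.848, -1.841, -1.690, -1.688, -1.659, -1.658, -1.631, -1.611, -1.315, -1.210, -1.130, -0.821
α = 0.20; lower rank = 20 × 0.100 = 2; upper rank = 20 × 0.900 = 18.
The 2nd smallest replicate is -2.668; the 18th is -1.210.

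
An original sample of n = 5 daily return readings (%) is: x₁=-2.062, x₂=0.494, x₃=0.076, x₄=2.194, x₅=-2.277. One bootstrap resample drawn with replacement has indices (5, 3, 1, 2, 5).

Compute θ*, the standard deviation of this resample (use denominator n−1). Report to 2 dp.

θ* = 1.37

Resample values: -2.277, 0.076, -2.062, 0.494, -2.277.
Mean = -1.2092; sum of squared deviations = 7.5603
s² = 7.5603 / 4 = 1.8901
s = √1.8901 = 1.37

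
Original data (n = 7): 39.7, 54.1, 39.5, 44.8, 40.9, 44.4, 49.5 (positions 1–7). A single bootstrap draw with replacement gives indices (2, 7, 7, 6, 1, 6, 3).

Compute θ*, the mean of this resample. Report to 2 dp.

Resample values: 54.1, 49.5, 49.5, 44.4, 39.7, 44.4, 39.5.
Mean = (54.1 + 49.5 + 49.5 + 44.4 + 39.7 + 44.4 + 39.5) / 7 = 321.10 / 7 = 45.87

θ* = 45.87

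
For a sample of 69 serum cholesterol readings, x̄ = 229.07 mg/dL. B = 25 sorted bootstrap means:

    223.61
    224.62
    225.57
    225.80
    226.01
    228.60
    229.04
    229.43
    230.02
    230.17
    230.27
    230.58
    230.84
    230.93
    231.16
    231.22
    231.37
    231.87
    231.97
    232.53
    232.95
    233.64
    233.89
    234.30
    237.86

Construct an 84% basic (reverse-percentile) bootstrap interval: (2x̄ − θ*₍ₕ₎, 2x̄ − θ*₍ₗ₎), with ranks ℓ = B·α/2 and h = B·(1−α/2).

Percentile endpoints at ranks 2 and 23: θ*₍2₎ = 224.62, θ*₍23₎ = 233.89.
Basic interval reflects these around x̄:
  lower = 2 × 229.07 − 233.89 = 224.25
  upper = 2 × 229.07 − 224.62 = 233.52

(224.25, 233.52)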